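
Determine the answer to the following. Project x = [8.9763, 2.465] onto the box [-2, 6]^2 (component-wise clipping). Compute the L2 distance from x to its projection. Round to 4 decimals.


Project each component onto [-2, 6].
clip(8.9763) = 6.0, clip(2.465) = 2.465
Projection = [6.0, 2.465]
Squared diffs: [8.8584, 0.0]
Distance = sqrt(8.8584) = 2.9763


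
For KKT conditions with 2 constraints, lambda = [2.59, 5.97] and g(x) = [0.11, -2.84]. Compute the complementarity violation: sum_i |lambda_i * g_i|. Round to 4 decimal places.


KKT complementary slackness check:
lambda_1 * g_1 = 2.59 * 0.11 = 0.2849
lambda_2 * g_2 = 5.97 * -2.84 = -16.9548
Total violation = 0.2849 + 16.9548 = 17.2397


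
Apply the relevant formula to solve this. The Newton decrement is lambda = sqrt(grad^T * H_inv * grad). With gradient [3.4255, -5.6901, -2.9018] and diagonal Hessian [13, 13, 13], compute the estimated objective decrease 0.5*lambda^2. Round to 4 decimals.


Step 1: H is diagonal, so H^(-1) * g = [0.2635, -0.4377, -0.2232].
Step 2: g^T H^(-1) g = sum_i g_i^2 / H_ii
  = (3.4255)^2/13 + (-5.6901)^2/13 + (-2.9018)^2/13
  = 0.9026 + 2.4906 + 0.6477 = 4.0409
Step 3: Objective decrease = 0.5 * g^T H^(-1) g = 2.0205


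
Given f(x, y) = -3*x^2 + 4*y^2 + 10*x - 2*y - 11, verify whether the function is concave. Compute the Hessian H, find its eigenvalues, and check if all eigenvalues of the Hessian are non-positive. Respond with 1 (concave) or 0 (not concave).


The Hessian of f(x,y) = -3*x^2 + 4*y^2 + 10*x - 2*y - 11 is:
H = [[-6, 0], [0, 8]]
Trace = -6 + 8 = 2
Determinant = -6*8 - (0)^2 = -48
Discriminant = (2)^2 - 4*-48 = 196.0
Eigenvalues: lambda_1 = -6.0, lambda_2 = 8.0
The function is not concave.

0


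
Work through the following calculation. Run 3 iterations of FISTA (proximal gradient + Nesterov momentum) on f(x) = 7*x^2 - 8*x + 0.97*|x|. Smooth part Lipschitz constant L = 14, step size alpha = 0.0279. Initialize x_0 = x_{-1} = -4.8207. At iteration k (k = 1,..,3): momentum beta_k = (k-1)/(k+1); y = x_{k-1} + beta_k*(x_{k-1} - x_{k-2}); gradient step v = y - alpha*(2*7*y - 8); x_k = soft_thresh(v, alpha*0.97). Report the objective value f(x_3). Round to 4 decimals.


FISTA on f(x) = 7*x^2 - 8*x + 0.97*|x|
L = 14, alpha = 0.0279
Iteration 1: beta = 0.0, y = -4.8207 + 0.0*(-4.8207 + 4.8207) = -4.8207
  grad(y) = -75.4898, v = y - alpha*grad = -2.7145
  prox(v) = soft_thresh(-2.7145, 0.0271) = -2.6875
Iteration 2: beta = 0.3333, y = -2.6875 + 0.3333*(-2.6875 + 4.8207) = -1.9764
  grad(y) = -35.6695, v = y - alpha*grad = -0.9812
  prox(v) = soft_thresh(-0.9812, 0.0271) = -0.9542
Iteration 3: beta = 0.5, y = -0.9542 + 0.5*(-0.9542 + 2.6875) = -0.0875
  grad(y) = -9.2249, v = y - alpha*grad = 0.1699
  prox(v) = soft_thresh(0.1699, 0.0271) = 0.1428
f(x_3) = 7*0.1428^2 - 8*0.1428 + 0.97*|0.1428| = -0.8612


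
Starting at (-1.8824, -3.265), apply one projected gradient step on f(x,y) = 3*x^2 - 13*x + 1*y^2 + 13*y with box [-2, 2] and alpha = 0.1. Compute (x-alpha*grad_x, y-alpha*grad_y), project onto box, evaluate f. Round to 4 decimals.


Step 1: Compute gradient at (-1.8824, -3.265).
grad_x = 2*3*-1.8824 - 13 = -24.2944
grad_y = 2*1*-3.265 + 13 = 6.47
Step 2: Gradient step.
x_raw = -1.8824 - 0.1*-24.2944 = 0.547
y_raw = -3.265 - 0.1*6.47 = -3.912
Step 3: Project onto [-2, 2].
x_proj = clip(0.547) = 0.547
y_proj = clip(-3.912) = -2.0
Step 4: Evaluate f.
f(0.547, -2.0) = -28.2138


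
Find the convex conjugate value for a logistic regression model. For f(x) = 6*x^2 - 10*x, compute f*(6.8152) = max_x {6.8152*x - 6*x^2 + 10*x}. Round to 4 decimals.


f*(y) = sup_x {y*x - a*x^2 - b*x} = sup_x {(y-b)*x - a*x^2}
FOC: (y - b) - 2a*x = 0 => x* = (y - b)/(2a)
x* = (6.8152 + 10)/(2*6) = 1.4013
f*(6.8152) = (y-b)^2/(4a) = (6.8152 + 10)^2/(4*6)
= 282.751/24 = 11.7813


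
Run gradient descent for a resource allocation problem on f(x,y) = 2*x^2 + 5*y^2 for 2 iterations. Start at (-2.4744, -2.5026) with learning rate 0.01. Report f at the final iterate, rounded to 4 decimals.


Gradient descent on f(x,y) = 2*x^2 + 5*y^2.
Starting point: (-2.4744, -2.5026), alpha = 0.01
Step 1: grad_x = 2*2*-2.4744 = -9.8976, grad_y = 2*5*-2.5026 = -25.026
  x_1 = -2.4744 - 0.01*-9.8976 = -2.3754
  y_1 = -2.5026 - 0.01*-25.026 = -2.2523
Step 2: grad_x = 2*2*-2.3754 = -9.5017, grad_y = 2*5*-2.2523 = -22.5234
  x_2 = -2.3754 - 0.01*-9.5017 = -2.2804
  y_2 = -2.2523 - 0.01*-22.5234 = -2.0271
f(-2.2804, -2.0271) = 2*(-2.2804)^2 + 5*(-2.0271)^2 = 30.9463


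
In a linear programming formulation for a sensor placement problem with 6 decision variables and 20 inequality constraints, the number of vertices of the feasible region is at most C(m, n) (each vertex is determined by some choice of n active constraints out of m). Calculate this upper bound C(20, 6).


Each vertex corresponds to some choice of n active constraints out of m, so the number of vertices is at most C(m, n) = m! / (n!(m-n)!).
m = 20, n = 6
Numerator: 20 * 19 * 18 * 17 * 16 * 15
Denominator: 6! = 720
C(20, 6) = 38760


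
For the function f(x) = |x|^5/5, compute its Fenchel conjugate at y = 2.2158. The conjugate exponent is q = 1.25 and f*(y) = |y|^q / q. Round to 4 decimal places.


The conjugate exponent q satisfies 1/p + 1/q = 1.
p = 5, so q = 5/(5 - 1) = 1.25
|y|^q = 2.2158^1.25 = 2.7034
f*(2.2158) = 2.7034 / 1.25 = 2.1627


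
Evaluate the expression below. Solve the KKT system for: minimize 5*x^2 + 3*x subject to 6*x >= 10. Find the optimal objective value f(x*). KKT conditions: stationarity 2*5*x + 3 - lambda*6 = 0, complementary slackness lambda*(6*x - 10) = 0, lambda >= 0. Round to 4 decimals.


Step 1: Try lambda = 0 (constraint inactive).
x_unc = -3/(2*5) = -0.3
Check: 6*-0.3 = -1.8 < 10 -- violated!
Step 2: Constraint must be active: 6*x = 10
x* = 10/6 = 5/3 = 1.6667 (rounded; the exact value 5/3 is used below)
lambda = (2*5*(5/3) + 3)/6 = 3.2778
Step 3: Compute optimal value.
f(x*) = 5*(5/3)^2 + 3*(5/3) = 18.8889


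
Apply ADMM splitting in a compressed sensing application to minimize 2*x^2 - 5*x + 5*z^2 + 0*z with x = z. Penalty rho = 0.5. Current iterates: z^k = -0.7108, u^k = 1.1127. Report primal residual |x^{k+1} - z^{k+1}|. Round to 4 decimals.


ADMM iteration with rho = 0.5, z^k = -0.7108, u^k = 1.1127
Step 1: x-update.
Minimize 2*x^2 - 5*x + (0.5/2)*(x + 0.7108 + 1.1127)^2
FOC: (2*2 + 0.5)*x = 5 + 0.5*(-0.7108 - 1.1127)
x^{k+1} = 0.9085
Step 2: z-update.
Minimize 5*z^2 + 0*z + (0.5/2)*(0.9085 - z + 1.1127)^2
FOC: (2*5 + 0.5)*z = 0 + 0.5*(0.9085 + 1.1127)
z^{k+1} = 0.0962
Step 3: u-update.
u^{k+1} = 1.1127 + 0.9085 - 0.0962 = 1.925
Step 4: Primal residual = |0.9085 - 0.0962| = 0.8123


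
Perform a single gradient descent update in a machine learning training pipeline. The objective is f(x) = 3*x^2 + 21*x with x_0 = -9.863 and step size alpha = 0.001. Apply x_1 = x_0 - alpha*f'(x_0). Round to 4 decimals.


We compute the gradient at x_0 and apply the update.
f'(x) = 6*x + 21
f'(-9.863) = 6*-9.863 + 21 = -38.178
x_1 = -9.863 - 0.001*-38.178 = -9.8248


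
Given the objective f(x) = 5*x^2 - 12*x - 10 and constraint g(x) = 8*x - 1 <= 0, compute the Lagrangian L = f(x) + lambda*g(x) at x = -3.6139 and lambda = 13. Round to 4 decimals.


Step 1: Evaluate f(x).
f(-3.6139) = 5*(-3.6139)^2 - 12*(-3.6139) - 10 = 98.6682
Step 2: Evaluate g(x).
g(-3.6139) = 8*-3.6139 - 1 = -29.9112
Step 3: Compute Lagrangian.
L = 98.6682 + 13*-29.9112 = -290.1774


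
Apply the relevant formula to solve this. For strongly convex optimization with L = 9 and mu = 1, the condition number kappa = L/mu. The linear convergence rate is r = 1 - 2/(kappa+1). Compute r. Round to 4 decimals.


Step 1: Compute the condition number.
kappa = L/mu = 9/1 = 9.0
Step 2: Compute the convergence rate.
r = 1 - 2/(kappa + 1) = 1 - 2*mu/(L + mu) = (L - mu)/(L + mu) = 8/10 = 0.8


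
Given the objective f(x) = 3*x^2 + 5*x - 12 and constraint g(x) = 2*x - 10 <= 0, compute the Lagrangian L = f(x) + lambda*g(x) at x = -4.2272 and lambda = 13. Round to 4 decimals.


Step 1: Evaluate f(x).
f(-4.2272) = 3*(-4.2272)^2 + 5*(-4.2272) - 12 = 20.4717
Step 2: Evaluate g(x).
g(-4.2272) = 2*-4.2272 - 10 = -18.4544
Step 3: Compute Lagrangian.
L = 20.4717 + 13*-18.4544 = -219.4355


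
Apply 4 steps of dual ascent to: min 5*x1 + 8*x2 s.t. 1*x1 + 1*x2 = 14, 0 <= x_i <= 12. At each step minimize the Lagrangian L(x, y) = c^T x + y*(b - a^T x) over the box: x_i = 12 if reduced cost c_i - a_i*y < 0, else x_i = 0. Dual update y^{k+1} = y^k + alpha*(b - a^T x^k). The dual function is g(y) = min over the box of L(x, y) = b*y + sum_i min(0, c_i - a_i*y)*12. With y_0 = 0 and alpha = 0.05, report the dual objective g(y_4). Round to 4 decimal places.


Dual ascent for LP: min 5*x1 + 8*x2, 1*x1 + 1*x2 = 14, 0 <= x_i <= 12
Step 1: y^k = 0.0, reduced costs: (5.0, 8.0)
  x^k = (0.0, 0.0), subgradient = b - a^T x = 14.0
  y^{k+1} = 0.0 + 0.05*14.0 = 0.7
Step 2: y^k = 0.7, reduced costs: (4.3, 7.3)
  x^k = (0.0, 0.0), subgradient = b - a^T x = 14.0
  y^{k+1} = 0.7 + 0.05*14.0 = 1.4
Step 3: y^k = 1.4, reduced costs: (3.6, 6.6)
  x^k = (0.0, 0.0), subgradient = b - a^T x = 14.0
  y^{k+1} = 1.4 + 0.05*14.0 = 2.1
Step 4: y^k = 2.1, reduced costs: (2.9, 5.9)
  x^k = (0.0, 0.0), subgradient = b - a^T x = 14.0
  y^{k+1} = 2.1 + 0.05*14.0 = 2.8
Dual objective at y_4 = 2.8: reduced costs (2.2, 5.2), box minimizer x = (0.0, 0.0)
g(y_4) = b*y + (c1 - a1*y)*x1 + (c2 - a2*y)*x2 = 14*2.8 + 2.2*0.0 + 5.2*0.0 = 39.2 + 0.0 + 0.0 = 39.2


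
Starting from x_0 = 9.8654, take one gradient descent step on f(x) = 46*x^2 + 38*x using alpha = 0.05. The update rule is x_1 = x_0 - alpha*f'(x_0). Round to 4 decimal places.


We compute the gradient at x_0 and apply the update.
f'(x) = 92*x + 38
f'(9.8654) = 92*9.8654 + 38 = 945.6168
x_1 = 9.8654 - 0.05*945.6168 = -37.4154


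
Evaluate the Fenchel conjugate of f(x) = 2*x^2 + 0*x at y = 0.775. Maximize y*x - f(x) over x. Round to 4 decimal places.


f*(y) = sup_x {y*x - a*x^2 - b*x} = sup_x {(y-b)*x - a*x^2}
FOC: (y - b) - 2a*x = 0 => x* = (y - b)/(2a)
x* = (0.775 - 0)/(2*2) = 0.1938
f*(0.775) = (y-b)^2/(4a) = (0.775 - 0)^2/(4*2)
= 0.6006/8 = 0.0751


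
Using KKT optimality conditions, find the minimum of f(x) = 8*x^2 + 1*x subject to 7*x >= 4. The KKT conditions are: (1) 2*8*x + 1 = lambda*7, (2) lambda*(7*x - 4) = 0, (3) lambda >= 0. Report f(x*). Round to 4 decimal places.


Step 1: Try lambda = 0 (constraint inactive).
x_unc = -1/(2*8) = -0.0625
Check: 7*-0.0625 = -0.4375 < 4 -- violated!
Step 2: Constraint must be active: 7*x = 4
x* = 4/7 = 0.5714 (rounded; the exact value 4/7 is used below)
lambda = (2*8*(4/7) + 1)/7 = 1.449
Step 3: Compute optimal value.
f(x*) = 8*(4/7)^2 + 1*(4/7) = 3.1837


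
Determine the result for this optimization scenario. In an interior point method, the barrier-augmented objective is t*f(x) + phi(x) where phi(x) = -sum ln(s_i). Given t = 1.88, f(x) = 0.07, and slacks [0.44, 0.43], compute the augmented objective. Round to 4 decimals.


Step 1: Compute log-barrier.
ln values: [-0.821, -0.844]
phi = -(-0.821 - 0.844) = 1.665
Step 2: Compute augmented objective.
t*f(x) = 1.88*0.07 = 0.1316
Total = 0.1316 + 1.665 = 1.7966


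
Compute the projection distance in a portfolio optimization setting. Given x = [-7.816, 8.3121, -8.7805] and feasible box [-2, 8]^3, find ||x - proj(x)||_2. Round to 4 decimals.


Project each component onto [-2, 8].
clip(-7.816) = -2.0, clip(8.3121) = 8.0, clip(-8.7805) = -2.0
Projection = [-2.0, 8.0, -2.0]
Squared diffs: [33.8259, 0.0974, 45.9752]
Distance = sqrt(79.8985) = 8.9386


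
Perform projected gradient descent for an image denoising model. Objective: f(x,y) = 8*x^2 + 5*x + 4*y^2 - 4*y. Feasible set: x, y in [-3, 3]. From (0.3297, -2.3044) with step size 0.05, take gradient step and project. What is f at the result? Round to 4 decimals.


Step 1: Compute gradient at (0.3297, -2.3044).
grad_x = 2*8*0.3297 + 5 = 10.2752
grad_y = 2*4*-2.3044 - 4 = -22.4352
Step 2: Gradient step.
x_raw = 0.3297 - 0.05*10.2752 = -0.1841
y_raw = -2.3044 - 0.05*-22.4352 = -1.1826
Step 3: Project onto [-3, 3].
x_proj = clip(-0.1841) = -0.1841
y_proj = clip(-1.1826) = -1.1826
Step 4: Evaluate f.
f(-0.1841, -1.1826) = 9.6758


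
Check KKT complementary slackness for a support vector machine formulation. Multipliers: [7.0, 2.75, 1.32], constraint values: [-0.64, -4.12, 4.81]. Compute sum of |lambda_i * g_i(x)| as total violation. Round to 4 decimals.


KKT complementary slackness check:
lambda_1 * g_1 = 7.0 * -0.64 = -4.48
lambda_2 * g_2 = 2.75 * -4.12 = -11.33
lambda_3 * g_3 = 1.32 * 4.81 = 6.3492
Total violation = 4.48 + 11.33 + 6.3492 = 22.1592


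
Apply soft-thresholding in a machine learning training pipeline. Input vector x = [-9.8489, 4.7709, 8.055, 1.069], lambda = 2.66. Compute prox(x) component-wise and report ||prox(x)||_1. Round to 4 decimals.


Soft-thresholding with lambda = 2.66:
prox(-9.8489) = sign(-9.8489)*max(|-9.8489| - 2.66, 0) = -7.1889
prox(4.7709) = sign(4.7709)*max(|4.7709| - 2.66, 0) = 2.1109
prox(8.055) = sign(8.055)*max(|8.055| - 2.66, 0) = 5.395
prox(1.069) = sign(1.069)*max(|1.069| - 2.66, 0) = 0.0
prox(x) = [-7.1889, 2.1109, 5.395, 0.0]
||prox(x)||_1 = 7.1889 + 2.1109 + 5.395 + 0.0 = 14.6948


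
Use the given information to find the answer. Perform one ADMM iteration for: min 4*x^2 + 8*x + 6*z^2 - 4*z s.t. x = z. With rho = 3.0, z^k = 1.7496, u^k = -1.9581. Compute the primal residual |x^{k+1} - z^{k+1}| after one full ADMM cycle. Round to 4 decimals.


ADMM iteration with rho = 3.0, z^k = 1.7496, u^k = -1.9581
Step 1: x-update.
Minimize 4*x^2 + 8*x + (3.0/2)*(x - 1.7496 - 1.9581)^2
FOC: (2*4 + 3.0)*x = -8 + 3.0*(1.7496 + 1.9581)
x^{k+1} = 0.2839
Step 2: z-update.
Minimize 6*z^2 - 4*z + (3.0/2)*(0.2839 - z - 1.9581)^2
FOC: (2*6 + 3.0)*z = 4 + 3.0*(0.2839 - 1.9581)
z^{k+1} = -0.0682
Step 3: u-update.
u^{k+1} = -1.9581 + 0.2839 + 0.0682 = -1.606
Step 4: Primal residual = |0.2839 + 0.0682| = 0.3521


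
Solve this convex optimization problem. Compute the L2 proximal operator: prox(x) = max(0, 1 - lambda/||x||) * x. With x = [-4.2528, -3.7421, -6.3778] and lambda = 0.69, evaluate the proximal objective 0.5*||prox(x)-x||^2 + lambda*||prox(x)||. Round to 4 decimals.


Step 1: Compute ||x||.
||x|| = 8.5303
Step 2: Compute scaling factor.
scale = max(0, 1 - 0.69/8.5303) = 0.9191
Step 3: prox(x) = [-3.9088, -3.4394, -5.8619]
||prox(x)|| = 7.8403
Step 4: Proximal objective.
0.5*||prox-x||^2 = 0.2381
lambda*||prox|| = 5.4098
Total = 5.6479


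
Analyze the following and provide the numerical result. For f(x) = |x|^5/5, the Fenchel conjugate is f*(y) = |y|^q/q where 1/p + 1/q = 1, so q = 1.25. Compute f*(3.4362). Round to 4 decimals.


The conjugate exponent q satisfies 1/p + 1/q = 1.
p = 5, so q = 5/(5 - 1) = 1.25
|y|^q = 3.4362^1.25 = 4.6784
f*(3.4362) = 4.6784 / 1.25 = 3.7427


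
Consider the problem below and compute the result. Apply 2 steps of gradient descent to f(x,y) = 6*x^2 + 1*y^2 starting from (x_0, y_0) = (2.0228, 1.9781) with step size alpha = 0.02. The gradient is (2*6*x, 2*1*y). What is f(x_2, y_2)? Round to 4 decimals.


Gradient descent on f(x,y) = 6*x^2 + 1*y^2.
Starting point: (2.0228, 1.9781), alpha = 0.02
Step 1: grad_x = 2*6*2.0228 = 24.2736, grad_y = 2*1*1.9781 = 3.9562
  x_1 = 2.0228 - 0.02*24.2736 = 1.5373
  y_1 = 1.9781 - 0.02*3.9562 = 1.899
Step 2: grad_x = 2*6*1.5373 = 18.4479, grad_y = 2*1*1.899 = 3.798
  x_2 = 1.5373 - 0.02*18.4479 = 1.1684
  y_2 = 1.899 - 0.02*3.798 = 1.823
f(1.1684, 1.823) = 6*1.1684^2 + 1*1.823^2 = 11.5139


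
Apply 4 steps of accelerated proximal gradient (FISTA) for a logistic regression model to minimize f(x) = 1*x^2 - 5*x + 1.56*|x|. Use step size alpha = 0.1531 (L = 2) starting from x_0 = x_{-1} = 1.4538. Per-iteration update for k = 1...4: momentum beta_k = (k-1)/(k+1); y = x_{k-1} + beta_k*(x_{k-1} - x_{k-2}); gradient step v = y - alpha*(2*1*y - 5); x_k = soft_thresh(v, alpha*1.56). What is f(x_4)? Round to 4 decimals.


FISTA on f(x) = 1*x^2 - 5*x + 1.56*|x|
L = 2, alpha = 0.1531
Iteration 1: beta = 0.0, y = 1.4538 + 0.0*(1.4538 - 1.4538) = 1.4538
  grad(y) = -2.0924, v = y - alpha*grad = 1.7741
  prox(v) = soft_thresh(1.7741, 0.2388) = 1.5353
Iteration 2: beta = 0.3333, y = 1.5353 + 0.3333*(1.5353 - 1.4538) = 1.5625
  grad(y) = -1.875, v = y - alpha*grad = 1.8495
  prox(v) = soft_thresh(1.8495, 0.2388) = 1.6107
Iteration 3: beta = 0.5, y = 1.6107 + 0.5*(1.6107 - 1.5353) = 1.6484
  grad(y) = -1.7032, v = y - alpha*grad = 1.9092
  prox(v) = soft_thresh(1.9092, 0.2388) = 1.6703
Iteration 4: beta = 0.6, y = 1.6703 + 0.6*(1.6703 - 1.6107) = 1.7061
  grad(y) = -1.5878, v = y - alpha*grad = 1.9492
  prox(v) = soft_thresh(1.9492, 0.2388) = 1.7104
f(x_4) = 1*1.7104^2 - 5*1.7104 + 1.56*|1.7104| = -2.9583


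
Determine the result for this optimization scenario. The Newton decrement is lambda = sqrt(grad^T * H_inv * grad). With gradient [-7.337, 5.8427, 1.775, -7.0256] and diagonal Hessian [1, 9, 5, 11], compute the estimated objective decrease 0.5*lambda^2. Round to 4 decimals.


Step 1: H is diagonal, so H^(-1) * g = [-7.337, 0.6492, 0.355, -0.6387].
Step 2: g^T H^(-1) g = sum_i g_i^2 / H_ii
  = (-7.337)^2/1 + (5.8427)^2/9 + (1.775)^2/5 + (-7.0256)^2/11
  = 53.8316 + 3.793 + 0.6301 + 4.4872 = 62.7419
Step 3: Objective decrease = 0.5 * g^T H^(-1) g = 31.3709


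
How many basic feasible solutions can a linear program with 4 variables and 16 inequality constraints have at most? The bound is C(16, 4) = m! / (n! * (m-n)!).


Each vertex corresponds to some choice of n active constraints out of m, so the number of vertices is at most C(m, n) = m! / (n!(m-n)!).
m = 16, n = 4
Numerator: 16 * 15 * 14 * 13
Denominator: 4! = 24
C(16, 4) = 1820


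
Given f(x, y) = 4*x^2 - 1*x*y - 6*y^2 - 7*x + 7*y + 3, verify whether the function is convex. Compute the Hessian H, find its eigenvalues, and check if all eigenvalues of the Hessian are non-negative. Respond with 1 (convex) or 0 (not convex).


The Hessian of f(x,y) = 4*x^2 - 1*x*y - 6*y^2 - 7*x + 7*y + 3 is:
H = [[8, -1], [-1, -12]]
Trace = 8 - 12 = -4
Determinant = 8*-12 - (-1)^2 = -97
Discriminant = (-4)^2 - 4*-97 = 404.0
Eigenvalues: lambda_1 = -12.0499, lambda_2 = 8.0499
The function is not convex.

0


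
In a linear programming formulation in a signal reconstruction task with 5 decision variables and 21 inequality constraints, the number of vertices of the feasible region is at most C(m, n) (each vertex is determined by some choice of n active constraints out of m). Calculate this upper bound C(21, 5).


Each vertex corresponds to some choice of n active constraints out of m, so the number of vertices is at most C(m, n) = m! / (n!(m-n)!).
m = 21, n = 5
Numerator: 21 * 20 * 19 * 18 * 17
Denominator: 5! = 120
C(21, 5) = 20349


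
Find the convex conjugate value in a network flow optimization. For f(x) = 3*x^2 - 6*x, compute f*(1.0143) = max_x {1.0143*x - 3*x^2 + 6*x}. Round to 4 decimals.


f*(y) = sup_x {y*x - a*x^2 - b*x} = sup_x {(y-b)*x - a*x^2}
FOC: (y - b) - 2a*x = 0 => x* = (y - b)/(2a)
x* = (1.0143 + 6)/(2*3) = 1.1691
f*(1.0143) = (y-b)^2/(4a) = (1.0143 + 6)^2/(4*3)
= 49.2004/12 = 4.1


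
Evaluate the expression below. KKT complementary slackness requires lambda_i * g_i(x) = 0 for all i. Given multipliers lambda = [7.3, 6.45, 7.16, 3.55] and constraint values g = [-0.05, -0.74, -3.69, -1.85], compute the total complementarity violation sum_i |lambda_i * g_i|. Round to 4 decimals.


KKT complementary slackness check:
lambda_1 * g_1 = 7.3 * -0.05 = -0.365
lambda_2 * g_2 = 6.45 * -0.74 = -4.773
lambda_3 * g_3 = 7.16 * -3.69 = -26.4204
lambda_4 * g_4 = 3.55 * -1.85 = -6.5675
Total violation = 0.365 + 4.773 + 26.4204 + 6.5675 = 38.1259


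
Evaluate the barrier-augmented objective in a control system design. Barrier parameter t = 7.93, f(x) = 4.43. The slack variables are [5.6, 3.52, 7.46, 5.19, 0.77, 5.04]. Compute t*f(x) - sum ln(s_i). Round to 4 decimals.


Step 1: Compute log-barrier.
ln values: [1.7228, 1.2585, 2.0096, 1.6467, -0.2614, 1.6174]
phi = -(1.7228 + 1.2585 + 2.0096 + 1.6467 - 0.2614 + 1.6174) = -7.9936
Step 2: Compute augmented objective.
t*f(x) = 7.93*4.43 = 35.1299
Total = 35.1299 - 7.9936 = 27.1363


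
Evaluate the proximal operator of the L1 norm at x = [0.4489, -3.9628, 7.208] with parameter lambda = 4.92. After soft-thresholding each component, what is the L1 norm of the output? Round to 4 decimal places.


Soft-thresholding with lambda = 4.92:
prox(0.4489) = sign(0.4489)*max(|0.4489| - 4.92, 0) = 0.0
prox(-3.9628) = sign(-3.9628)*max(|-3.9628| - 4.92, 0) = 0.0
prox(7.208) = sign(7.208)*max(|7.208| - 4.92, 0) = 2.288
prox(x) = [0.0, 0.0, 2.288]
||prox(x)||_1 = 0.0 + 0.0 + 2.288 = 2.288


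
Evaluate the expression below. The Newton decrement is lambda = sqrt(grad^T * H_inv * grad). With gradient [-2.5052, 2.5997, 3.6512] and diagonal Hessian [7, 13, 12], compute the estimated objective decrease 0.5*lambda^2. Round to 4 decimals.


Step 1: H is diagonal, so H^(-1) * g = [-0.3579, 0.2, 0.3043].
Step 2: g^T H^(-1) g = sum_i g_i^2 / H_ii
  = (-2.5052)^2/7 + (2.5997)^2/13 + (3.6512)^2/12
  = 0.8966 + 0.5199 + 1.1109 = 2.5274
Step 3: Objective decrease = 0.5 * g^T H^(-1) g = 1.2637


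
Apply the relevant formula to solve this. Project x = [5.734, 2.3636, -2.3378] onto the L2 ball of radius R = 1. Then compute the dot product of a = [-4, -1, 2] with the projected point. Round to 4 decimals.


Step 1: Compute ||x|| (intermediates to 6 decimals).
||x|| = sqrt(5.734^2 + 2.3636^2 + (-2.3378)^2) = 6.628022
Step 2: Project.
Since ||x|| > R, scale = R/||x|| = 1/6.628022 = 0.150875, proj(x) = scale * x
proj(x) = [0.865117, 0.356608, -0.352716]
Step 3: Dot product.
a^T * proj(x) = -4*0.865117 - 1*0.356608 + 2*(-0.352716) = -4.5225


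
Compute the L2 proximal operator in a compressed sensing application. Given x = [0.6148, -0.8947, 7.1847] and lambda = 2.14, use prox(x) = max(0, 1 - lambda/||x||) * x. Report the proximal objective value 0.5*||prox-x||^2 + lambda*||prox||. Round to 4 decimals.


Step 1: Compute ||x||.
||x|| = 7.2662
Step 2: Compute scaling factor.
scale = max(0, 1 - 2.14/7.2662) = 0.7055
Step 3: prox(x) = [0.4337, -0.6312, 5.0687]
||prox(x)|| = 5.1262
Step 4: Proximal objective.
0.5*||prox-x||^2 = 2.2898
lambda*||prox|| = 10.9701
Total = 13.26


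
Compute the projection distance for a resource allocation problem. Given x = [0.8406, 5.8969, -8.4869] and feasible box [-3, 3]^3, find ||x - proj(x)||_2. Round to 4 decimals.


Project each component onto [-3, 3].
clip(0.8406) = 0.8406, clip(5.8969) = 3.0, clip(-8.4869) = -3.0
Projection = [0.8406, 3.0, -3.0]
Squared diffs: [0.0, 8.392, 30.1061]
Distance = sqrt(38.4981) = 6.2047


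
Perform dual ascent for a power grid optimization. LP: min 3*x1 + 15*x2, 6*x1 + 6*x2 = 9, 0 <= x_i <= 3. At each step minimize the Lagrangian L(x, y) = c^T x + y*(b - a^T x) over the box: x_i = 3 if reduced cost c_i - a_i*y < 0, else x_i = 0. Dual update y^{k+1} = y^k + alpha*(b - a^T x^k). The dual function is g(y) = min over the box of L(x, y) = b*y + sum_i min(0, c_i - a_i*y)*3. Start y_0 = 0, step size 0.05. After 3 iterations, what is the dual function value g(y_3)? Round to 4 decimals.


Dual ascent for LP: min 3*x1 + 15*x2, 6*x1 + 6*x2 = 9, 0 <= x_i <= 3
Step 1: y^k = 0.0, reduced costs: (3.0, 15.0)
  x^k = (0.0, 0.0), subgradient = b - a^T x = 9.0
  y^{k+1} = 0.0 + 0.05*9.0 = 0.45
Step 2: y^k = 0.45, reduced costs: (0.3, 12.3)
  x^k = (0.0, 0.0), subgradient = b - a^T x = 9.0
  y^{k+1} = 0.45 + 0.05*9.0 = 0.9
Step 3: y^k = 0.9, reduced costs: (-2.4, 9.6)
  x^k = (3.0, 0.0), subgradient = b - a^T x = -9.0
  y^{k+1} = 0.9 + 0.05*-9.0 = 0.45
Dual objective at y_3 = 0.45: reduced costs (0.3, 12.3), box minimizer x = (0.0, 0.0)
g(y_3) = b*y + (c1 - a1*y)*x1 + (c2 - a2*y)*x2 = 9*0.45 + 0.3*0.0 + 12.3*0.0 = 4.05 + 0.0 + 0.0 = 4.05


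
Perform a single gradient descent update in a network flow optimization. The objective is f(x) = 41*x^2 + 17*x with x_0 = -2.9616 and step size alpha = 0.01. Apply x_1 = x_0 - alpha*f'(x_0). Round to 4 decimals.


We compute the gradient at x_0 and apply the update.
f'(x) = 82*x + 17
f'(-2.9616) = 82*-2.9616 + 17 = -225.8512
x_1 = -2.9616 - 0.01*-225.8512 = -0.7031


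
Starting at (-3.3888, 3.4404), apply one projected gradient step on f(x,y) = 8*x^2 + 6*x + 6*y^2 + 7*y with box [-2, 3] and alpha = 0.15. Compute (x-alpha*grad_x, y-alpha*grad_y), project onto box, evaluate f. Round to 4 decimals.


Step 1: Compute gradient at (-3.3888, 3.4404).
grad_x = 2*8*-3.3888 + 6 = -48.2208
grad_y = 2*6*3.4404 + 7 = 48.2848
Step 2: Gradient step.
x_raw = -3.3888 - 0.15*-48.2208 = 3.8443
y_raw = 3.4404 - 0.15*48.2848 = -3.8023
Step 3: Project onto [-2, 3].
x_proj = clip(3.8443) = 3.0
y_proj = clip(-3.8023) = -2.0
Step 4: Evaluate f.
f(3.0, -2.0) = 100.0


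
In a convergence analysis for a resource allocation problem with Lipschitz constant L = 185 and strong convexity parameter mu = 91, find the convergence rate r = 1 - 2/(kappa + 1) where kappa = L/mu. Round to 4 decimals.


Step 1: Compute the condition number.
kappa = L/mu = 185/91 = 2.033
Step 2: Compute the convergence rate.
r = 1 - 2/(kappa + 1) = 1 - 2*mu/(L + mu) = (L - mu)/(L + mu) = 94/276 = 0.3406


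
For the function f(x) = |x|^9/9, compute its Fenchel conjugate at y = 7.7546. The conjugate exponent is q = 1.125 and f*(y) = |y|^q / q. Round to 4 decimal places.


The conjugate exponent q satisfies 1/p + 1/q = 1.
p = 9, so q = 9/(9 - 1) = 1.125
|y|^q = 7.7546^1.125 = 10.0174
f*(7.7546) = 10.0174 / 1.125 = 8.9043


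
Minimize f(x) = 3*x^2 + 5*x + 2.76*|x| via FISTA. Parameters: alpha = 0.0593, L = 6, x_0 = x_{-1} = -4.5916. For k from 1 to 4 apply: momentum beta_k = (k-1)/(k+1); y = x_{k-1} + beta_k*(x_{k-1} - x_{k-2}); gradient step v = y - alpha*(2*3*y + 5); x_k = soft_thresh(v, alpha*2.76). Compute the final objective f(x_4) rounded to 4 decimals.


FISTA on f(x) = 3*x^2 + 5*x + 2.76*|x|
L = 6, alpha = 0.0593
Iteration 1: beta = 0.0, y = -4.5916 + 0.0*(-4.5916 + 4.5916) = -4.5916
  grad(y) = -22.5496, v = y - alpha*grad = -3.2544
  prox(v) = soft_thresh(-3.2544, 0.1637) = -3.0907
Iteration 2: beta = 0.3333, y = -3.0907 + 0.3333*(-3.0907 + 4.5916) = -2.5905
  grad(y) = -10.5427, v = y - alpha*grad = -1.9653
  prox(v) = soft_thresh(-1.9653, 0.1637) = -1.8016
Iteration 3: beta = 0.5, y = -1.8016 + 0.5*(-1.8016 + 3.0907) = -1.157
  grad(y) = -1.9422, v = y - alpha*grad = -1.0419
  prox(v) = soft_thresh(-1.0419, 0.1637) = -0.8782
Iteration 4: beta = 0.6, y = -0.8782 + 0.6*(-0.8782 + 1.8016) = -0.3241
  grad(y) = 3.0551, v = y - alpha*grad = -0.5053
  prox(v) = soft_thresh(-0.5053, 0.1637) = -0.3416
f(x_4) = 3*(-0.3416)^2 + 5*(-0.3416) + 2.76*|-0.3416| = -0.4151


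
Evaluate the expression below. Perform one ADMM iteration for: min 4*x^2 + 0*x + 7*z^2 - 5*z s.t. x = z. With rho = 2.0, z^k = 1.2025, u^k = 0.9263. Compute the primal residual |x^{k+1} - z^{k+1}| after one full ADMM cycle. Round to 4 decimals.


ADMM iteration with rho = 2.0, z^k = 1.2025, u^k = 0.9263
Step 1: x-update.
Minimize 4*x^2 + 0*x + (2.0/2)*(x - 1.2025 + 0.9263)^2
FOC: (2*4 + 2.0)*x = 0 + 2.0*(1.2025 - 0.9263)
x^{k+1} = 0.0552
Step 2: z-update.
Minimize 7*z^2 - 5*z + (2.0/2)*(0.0552 - z + 0.9263)^2
FOC: (2*7 + 2.0)*z = 5 + 2.0*(0.0552 + 0.9263)
z^{k+1} = 0.4352
Step 3: u-update.
u^{k+1} = 0.9263 + 0.0552 - 0.4352 = 0.5463
Step 4: Primal residual = |0.0552 - 0.4352| = 0.38


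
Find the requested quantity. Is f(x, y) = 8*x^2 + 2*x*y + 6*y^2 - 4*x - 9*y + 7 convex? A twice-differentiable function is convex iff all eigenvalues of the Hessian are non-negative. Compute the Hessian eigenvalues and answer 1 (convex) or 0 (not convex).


The Hessian of f(x,y) = 8*x^2 + 2*x*y + 6*y^2 - 4*x - 9*y + 7 is:
H = [[16, 2], [2, 12]]
Trace = 16 + 12 = 28
Determinant = 16*12 - (2)^2 = 188
Discriminant = (28)^2 - 4*188 = 32.0
Eigenvalues: lambda_1 = 11.1716, lambda_2 = 16.8284
The function is convex.

1


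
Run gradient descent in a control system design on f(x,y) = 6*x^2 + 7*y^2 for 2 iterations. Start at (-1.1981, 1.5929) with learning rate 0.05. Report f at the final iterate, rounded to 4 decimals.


Gradient descent on f(x,y) = 6*x^2 + 7*y^2.
Starting point: (-1.1981, 1.5929), alpha = 0.05
Step 1: grad_x = 2*6*-1.1981 = -14.3772, grad_y = 2*7*1.5929 = 22.3006
  x_1 = -1.1981 - 0.05*-14.3772 = -0.4792
  y_1 = 1.5929 - 0.05*22.3006 = 0.4779
Step 2: grad_x = 2*6*-0.4792 = -5.7509, grad_y = 2*7*0.4779 = 6.6902
  x_2 = -0.4792 - 0.05*-5.7509 = -0.1917
  y_2 = 0.4779 - 0.05*6.6902 = 0.1434
f(-0.1917, 0.1434) = 6*(-0.1917)^2 + 7*0.1434^2 = 0.3644


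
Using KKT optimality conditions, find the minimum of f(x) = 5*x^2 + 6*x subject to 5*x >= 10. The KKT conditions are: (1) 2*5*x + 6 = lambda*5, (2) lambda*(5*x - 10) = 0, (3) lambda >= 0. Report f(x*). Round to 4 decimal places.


Step 1: Try lambda = 0 (constraint inactive).
x_unc = -6/(2*5) = -0.6
Check: 5*-0.6 = -3.0 < 10 -- violated!
Step 2: Constraint must be active: 5*x = 10
x* = 10/5 = 2.0
lambda = (2*5*2.0 + 6)/5 = 5.2
Step 3: Compute optimal value.
f(x*) = 5*2.0^2 + 6*2.0 = 32.0


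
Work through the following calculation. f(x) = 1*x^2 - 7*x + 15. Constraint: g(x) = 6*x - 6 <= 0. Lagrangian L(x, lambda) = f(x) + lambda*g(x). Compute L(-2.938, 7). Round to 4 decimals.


Step 1: Evaluate f(x).
f(-2.938) = 1*(-2.938)^2 - 7*(-2.938) + 15 = 44.1978
Step 2: Evaluate g(x).
g(-2.938) = 6*-2.938 - 6 = -23.628
Step 3: Compute Lagrangian.
L = 44.1978 + 7*-23.628 = -121.1982


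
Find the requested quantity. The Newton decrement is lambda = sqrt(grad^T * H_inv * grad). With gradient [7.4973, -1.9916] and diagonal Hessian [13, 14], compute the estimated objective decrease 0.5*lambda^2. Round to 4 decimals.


Step 1: H is diagonal, so H^(-1) * g = [0.5767, -0.1423].
Step 2: g^T H^(-1) g = sum_i g_i^2 / H_ii
  = (7.4973)^2/13 + (-1.9916)^2/14
  = 4.3238 + 0.2833 = 4.6071
Step 3: Objective decrease = 0.5 * g^T H^(-1) g = 2.3036


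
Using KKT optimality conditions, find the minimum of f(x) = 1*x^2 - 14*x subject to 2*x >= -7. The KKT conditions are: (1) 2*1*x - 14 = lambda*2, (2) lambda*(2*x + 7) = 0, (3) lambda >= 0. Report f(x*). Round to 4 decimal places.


Step 1: Try lambda = 0 (constraint inactive).
Stationarity: 2*1*x - 14 = 0
x* = 14/(2*1) = 7.0
Check constraint: 2*7.0 = 14.0 >= -7 -- satisfied.
Step 2: Compute optimal value.
f(x*) = 1*7.0^2 - 14*7.0 = -49.0


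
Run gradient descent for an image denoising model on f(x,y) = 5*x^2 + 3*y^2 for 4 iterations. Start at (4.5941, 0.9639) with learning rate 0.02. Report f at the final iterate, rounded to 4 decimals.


Gradient descent on f(x,y) = 5*x^2 + 3*y^2.
Starting point: (4.5941, 0.9639), alpha = 0.02
Step 1: grad_x = 2*5*4.5941 = 45.941, grad_y = 2*3*0.9639 = 5.7834
  x_1 = 4.5941 - 0.02*45.941 = 3.6753
  y_1 = 0.9639 - 0.02*5.7834 = 0.8482
Step 2: grad_x = 2*5*3.6753 = 36.7528, grad_y = 2*3*0.8482 = 5.0894
  x_2 = 3.6753 - 0.02*36.7528 = 2.9402
  y_2 = 0.8482 - 0.02*5.0894 = 0.7464
Step 3: grad_x = 2*5*2.9402 = 29.4022, grad_y = 2*3*0.7464 = 4.4787
  x_3 = 2.9402 - 0.02*29.4022 = 2.3522
  y_3 = 0.7464 - 0.02*4.4787 = 0.6569
Step 4: grad_x = 2*5*2.3522 = 23.5218, grad_y = 2*3*0.6569 = 3.9412
  x_4 = 2.3522 - 0.02*23.5218 = 1.8817
  y_4 = 0.6569 - 0.02*3.9412 = 0.578
f(1.8817, 0.578) = 5*1.8817^2 + 3*0.578^2 = 18.7072


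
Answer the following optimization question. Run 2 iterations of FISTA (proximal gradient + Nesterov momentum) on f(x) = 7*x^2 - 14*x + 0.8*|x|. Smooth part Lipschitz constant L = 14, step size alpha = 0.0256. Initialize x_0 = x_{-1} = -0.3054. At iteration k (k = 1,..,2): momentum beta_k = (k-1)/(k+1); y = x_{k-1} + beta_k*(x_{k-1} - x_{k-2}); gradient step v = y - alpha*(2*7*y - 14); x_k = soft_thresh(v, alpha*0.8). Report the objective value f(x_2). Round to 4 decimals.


FISTA on f(x) = 7*x^2 - 14*x + 0.8*|x|
L = 14, alpha = 0.0256
Iteration 1: beta = 0.0, y = -0.3054 + 0.0*(-0.3054 + 0.3054) = -0.3054
  grad(y) = -18.2756, v = y - alpha*grad = 0.1625
  prox(v) = soft_thresh(0.1625, 0.0205) = 0.142
Iteration 2: beta = 0.3333, y = 0.142 + 0.3333*(0.142 + 0.3054) = 0.2911
  grad(y) = -9.9246, v = y - alpha*grad = 0.5452
  prox(v) = soft_thresh(0.5452, 0.0205) = 0.5247
f(x_2) = 7*0.5247^2 - 14*0.5247 + 0.8*|0.5247| = -4.9988


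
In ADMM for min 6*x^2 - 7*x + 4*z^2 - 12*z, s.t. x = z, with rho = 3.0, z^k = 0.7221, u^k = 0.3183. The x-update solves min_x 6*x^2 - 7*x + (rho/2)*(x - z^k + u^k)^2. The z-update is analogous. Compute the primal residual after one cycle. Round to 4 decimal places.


ADMM iteration with rho = 3.0, z^k = 0.7221, u^k = 0.3183
Step 1: x-update.
Minimize 6*x^2 - 7*x + (3.0/2)*(x - 0.7221 + 0.3183)^2
FOC: (2*6 + 3.0)*x = 7 + 3.0*(0.7221 - 0.3183)
x^{k+1} = 0.5474
Step 2: z-update.
Minimize 4*z^2 - 12*z + (3.0/2)*(0.5474 - z + 0.3183)^2
FOC: (2*4 + 3.0)*z = 12 + 3.0*(0.5474 + 0.3183)
z^{k+1} = 1.327
Step 3: u-update.
u^{k+1} = 0.3183 + 0.5474 - 1.327 = -0.4613
Step 4: Primal residual = |0.5474 - 1.327| = 0.7796


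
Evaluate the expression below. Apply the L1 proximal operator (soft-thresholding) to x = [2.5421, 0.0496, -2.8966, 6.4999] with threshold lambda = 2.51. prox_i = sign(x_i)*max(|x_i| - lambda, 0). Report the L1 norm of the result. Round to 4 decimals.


Soft-thresholding with lambda = 2.51:
prox(2.5421) = sign(2.5421)*max(|2.5421| - 2.51, 0) = 0.0321
prox(0.0496) = sign(0.0496)*max(|0.0496| - 2.51, 0) = 0.0
prox(-2.8966) = sign(-2.8966)*max(|-2.8966| - 2.51, 0) = -0.3866
prox(6.4999) = sign(6.4999)*max(|6.4999| - 2.51, 0) = 3.9899
prox(x) = [0.0321, 0.0, -0.3866, 3.9899]
||prox(x)||_1 = 0.0321 + 0.0 + 0.3866 + 3.9899 = 4.4086


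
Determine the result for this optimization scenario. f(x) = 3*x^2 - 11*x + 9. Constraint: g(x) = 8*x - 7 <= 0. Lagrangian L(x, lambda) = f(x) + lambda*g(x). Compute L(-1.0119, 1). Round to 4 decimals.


Step 1: Evaluate f(x).
f(-1.0119) = 3*(-1.0119)^2 - 11*(-1.0119) + 9 = 23.2027
Step 2: Evaluate g(x).
g(-1.0119) = 8*-1.0119 - 7 = -15.0952
Step 3: Compute Lagrangian.
L = 23.2027 + 1*-15.0952 = 8.1075


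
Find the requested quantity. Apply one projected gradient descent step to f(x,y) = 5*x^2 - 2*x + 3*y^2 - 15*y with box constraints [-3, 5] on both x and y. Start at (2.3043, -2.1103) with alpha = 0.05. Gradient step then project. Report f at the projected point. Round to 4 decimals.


Step 1: Compute gradient at (2.3043, -2.1103).
grad_x = 2*5*2.3043 - 2 = 21.043
grad_y = 2*3*-2.1103 - 15 = -27.6618
Step 2: Gradient step.
x_raw = 2.3043 - 0.05*21.043 = 1.2522
y_raw = -2.1103 - 0.05*-27.6618 = -0.7272
Step 3: Project onto [-3, 5].
x_proj = clip(1.2522) = 1.2522
y_proj = clip(-0.7272) = -0.7272
Step 4: Evaluate f.
f(1.2522, -0.7272) = 17.8298


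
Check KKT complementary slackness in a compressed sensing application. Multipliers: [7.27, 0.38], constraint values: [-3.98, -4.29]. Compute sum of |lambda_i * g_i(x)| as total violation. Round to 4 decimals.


KKT complementary slackness check:
lambda_1 * g_1 = 7.27 * -3.98 = -28.9346
lambda_2 * g_2 = 0.38 * -4.29 = -1.6302
Total violation = 28.9346 + 1.6302 = 30.5648


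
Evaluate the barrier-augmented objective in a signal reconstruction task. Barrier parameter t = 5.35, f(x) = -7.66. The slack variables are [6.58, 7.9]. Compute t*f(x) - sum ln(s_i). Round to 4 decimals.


Step 1: Compute log-barrier.
ln values: [1.884, 2.0669]
phi = -(1.884 + 2.0669) = -3.9509
Step 2: Compute augmented objective.
t*f(x) = 5.35*-7.66 = -40.981
Total = -40.981 - 3.9509 = -44.9319


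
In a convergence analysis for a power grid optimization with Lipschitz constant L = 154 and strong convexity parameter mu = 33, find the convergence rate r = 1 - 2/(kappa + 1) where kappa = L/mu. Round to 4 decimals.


Step 1: Compute the condition number.
kappa = L/mu = 154/33 = 4.6667
Step 2: Compute the convergence rate.
r = 1 - 2/(kappa + 1) = 1 - 2*mu/(L + mu) = (L - mu)/(L + mu) = 121/187 = 0.6471


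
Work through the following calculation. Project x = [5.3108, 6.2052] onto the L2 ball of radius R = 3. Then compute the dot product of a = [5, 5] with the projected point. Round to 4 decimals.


Step 1: Compute ||x|| (intermediates to 6 decimals).
||x|| = sqrt(5.3108^2 + 6.2052^2) = 8.167564
Step 2: Project.
Since ||x|| > R, scale = R/||x|| = 3/8.167564 = 0.367307, proj(x) = scale * x
proj(x) = [1.950694, 2.279213]
Step 3: Dot product.
a^T * proj(x) = 5*1.950694 + 5*2.279213 = 21.1495


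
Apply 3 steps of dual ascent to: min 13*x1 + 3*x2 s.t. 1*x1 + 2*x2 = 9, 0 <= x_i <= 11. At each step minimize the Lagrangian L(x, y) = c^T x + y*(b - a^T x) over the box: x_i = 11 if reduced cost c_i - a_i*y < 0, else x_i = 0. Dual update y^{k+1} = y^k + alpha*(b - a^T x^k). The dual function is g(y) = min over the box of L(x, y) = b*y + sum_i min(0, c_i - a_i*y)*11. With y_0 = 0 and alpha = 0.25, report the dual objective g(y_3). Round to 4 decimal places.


Dual ascent for LP: min 13*x1 + 3*x2, 1*x1 + 2*x2 = 9, 0 <= x_i <= 11
Step 1: y^k = 0.0, reduced costs: (13.0, 3.0)
  x^k = (0.0, 0.0), subgradient = b - a^T x = 9.0
  y^{k+1} = 0.0 + 0.25*9.0 = 2.25
Step 2: y^k = 2.25, reduced costs: (10.75, -1.5)
  x^k = (0.0, 11.0), subgradient = b - a^T x = -13.0
  y^{k+1} = 2.25 + 0.25*-13.0 = -1.0
Step 3: y^k = -1.0, reduced costs: (14.0, 5.0)
  x^k = (0.0, 0.0), subgradient = b - a^T x = 9.0
  y^{k+1} = -1.0 + 0.25*9.0 = 1.25
Dual objective at y_3 = 1.25: reduced costs (11.75, 0.5), box minimizer x = (0.0, 0.0)
g(y_3) = b*y + (c1 - a1*y)*x1 + (c2 - a2*y)*x2 = 9*1.25 + 11.75*0.0 + 0.5*0.0 = 11.25 + 0.0 + 0.0 = 11.25


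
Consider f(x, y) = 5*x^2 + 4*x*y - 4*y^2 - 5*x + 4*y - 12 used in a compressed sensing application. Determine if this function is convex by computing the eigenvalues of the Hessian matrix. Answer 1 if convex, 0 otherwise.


The Hessian of f(x,y) = 5*x^2 + 4*x*y - 4*y^2 - 5*x + 4*y - 12 is:
H = [[10, 4], [4, -8]]
Trace = 10 - 8 = 2
Determinant = 10*-8 - (4)^2 = -96
Discriminant = (2)^2 - 4*-96 = 388.0
Eigenvalues: lambda_1 = -8.8489, lambda_2 = 10.8489
The function is not convex.

0


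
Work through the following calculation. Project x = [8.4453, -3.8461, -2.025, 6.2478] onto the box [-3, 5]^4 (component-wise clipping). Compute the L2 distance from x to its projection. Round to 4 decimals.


Project each component onto [-3, 5].
clip(8.4453) = 5.0, clip(-3.8461) = -3.0, clip(-2.025) = -2.025, clip(6.2478) = 5.0
Projection = [5.0, -3.0, -2.025, 5.0]
Squared diffs: [11.8701, 0.7159, 0.0, 1.557]
Distance = sqrt(14.143) = 3.7607


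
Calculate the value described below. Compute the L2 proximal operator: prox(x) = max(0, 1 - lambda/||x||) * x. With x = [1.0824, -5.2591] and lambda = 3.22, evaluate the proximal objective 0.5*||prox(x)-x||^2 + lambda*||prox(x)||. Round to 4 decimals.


Step 1: Compute ||x||.
||x|| = 5.3693
Step 2: Compute scaling factor.
scale = max(0, 1 - 3.22/5.3693) = 0.4003
Step 3: prox(x) = [0.4333, -2.1052]
||prox(x)|| = 2.1493
Step 4: Proximal objective.
0.5*||prox-x||^2 = 5.1842
lambda*||prox|| = 6.9207
Total = 12.105


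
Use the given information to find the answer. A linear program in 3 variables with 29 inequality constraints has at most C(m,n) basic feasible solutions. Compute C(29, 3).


Each vertex corresponds to some choice of n active constraints out of m, so the number of vertices is at most C(m, n) = m! / (n!(m-n)!).
m = 29, n = 3
Numerator: 29 * 28 * 27
Denominator: 3! = 6
C(29, 3) = 3654


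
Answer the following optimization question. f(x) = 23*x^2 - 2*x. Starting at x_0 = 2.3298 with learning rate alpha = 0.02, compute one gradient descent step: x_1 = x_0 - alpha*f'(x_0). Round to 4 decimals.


We compute the gradient at x_0 and apply the update.
f'(x) = 46*x - 2
f'(2.3298) = 46*2.3298 - 2 = 105.1708
x_1 = 2.3298 - 0.02*105.1708 = 0.2264


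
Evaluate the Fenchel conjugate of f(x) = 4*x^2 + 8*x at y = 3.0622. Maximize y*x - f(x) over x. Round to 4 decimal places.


f*(y) = sup_x {y*x - a*x^2 - b*x} = sup_x {(y-b)*x - a*x^2}
FOC: (y - b) - 2a*x = 0 => x* = (y - b)/(2a)
x* = (3.0622 - 8)/(2*4) = -0.6172
f*(3.0622) = (y-b)^2/(4a) = (3.0622 - 8)^2/(4*4)
= 24.3819/16 = 1.5239


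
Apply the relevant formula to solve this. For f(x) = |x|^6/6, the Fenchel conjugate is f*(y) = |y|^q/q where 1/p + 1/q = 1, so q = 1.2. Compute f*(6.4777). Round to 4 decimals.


The conjugate exponent q satisfies 1/p + 1/q = 1.
p = 6, so q = 6/(6 - 1) = 1.2
|y|^q = 6.4777^1.2 = 9.4125
f*(6.4777) = 9.4125 / 1.2 = 7.8438
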